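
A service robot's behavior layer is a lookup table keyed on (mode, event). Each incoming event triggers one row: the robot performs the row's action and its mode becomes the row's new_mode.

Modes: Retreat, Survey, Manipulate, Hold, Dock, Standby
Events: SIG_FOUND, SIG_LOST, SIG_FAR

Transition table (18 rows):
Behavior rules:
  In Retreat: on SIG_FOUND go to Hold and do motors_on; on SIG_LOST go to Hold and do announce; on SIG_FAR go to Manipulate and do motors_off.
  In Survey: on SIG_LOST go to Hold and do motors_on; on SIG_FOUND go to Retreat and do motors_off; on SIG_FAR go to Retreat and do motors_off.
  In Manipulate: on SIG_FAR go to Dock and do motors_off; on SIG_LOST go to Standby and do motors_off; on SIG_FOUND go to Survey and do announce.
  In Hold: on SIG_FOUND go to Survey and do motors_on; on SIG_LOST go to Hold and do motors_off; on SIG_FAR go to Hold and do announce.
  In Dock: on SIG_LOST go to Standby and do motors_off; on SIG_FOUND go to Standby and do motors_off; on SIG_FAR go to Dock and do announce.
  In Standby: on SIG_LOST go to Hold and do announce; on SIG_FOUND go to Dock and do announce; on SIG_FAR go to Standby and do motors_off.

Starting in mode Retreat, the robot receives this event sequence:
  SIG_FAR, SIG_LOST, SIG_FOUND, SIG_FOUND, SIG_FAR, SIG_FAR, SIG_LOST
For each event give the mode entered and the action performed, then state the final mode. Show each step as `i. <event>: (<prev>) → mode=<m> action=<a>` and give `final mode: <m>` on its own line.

final mode: Hold

1. SIG_FAR: (Retreat) → mode=Manipulate action=motors_off
2. SIG_LOST: (Manipulate) → mode=Standby action=motors_off
3. SIG_FOUND: (Standby) → mode=Dock action=announce
4. SIG_FOUND: (Dock) → mode=Standby action=motors_off
5. SIG_FAR: (Standby) → mode=Standby action=motors_off
6. SIG_FAR: (Standby) → mode=Standby action=motors_off
7. SIG_LOST: (Standby) → mode=Hold action=announce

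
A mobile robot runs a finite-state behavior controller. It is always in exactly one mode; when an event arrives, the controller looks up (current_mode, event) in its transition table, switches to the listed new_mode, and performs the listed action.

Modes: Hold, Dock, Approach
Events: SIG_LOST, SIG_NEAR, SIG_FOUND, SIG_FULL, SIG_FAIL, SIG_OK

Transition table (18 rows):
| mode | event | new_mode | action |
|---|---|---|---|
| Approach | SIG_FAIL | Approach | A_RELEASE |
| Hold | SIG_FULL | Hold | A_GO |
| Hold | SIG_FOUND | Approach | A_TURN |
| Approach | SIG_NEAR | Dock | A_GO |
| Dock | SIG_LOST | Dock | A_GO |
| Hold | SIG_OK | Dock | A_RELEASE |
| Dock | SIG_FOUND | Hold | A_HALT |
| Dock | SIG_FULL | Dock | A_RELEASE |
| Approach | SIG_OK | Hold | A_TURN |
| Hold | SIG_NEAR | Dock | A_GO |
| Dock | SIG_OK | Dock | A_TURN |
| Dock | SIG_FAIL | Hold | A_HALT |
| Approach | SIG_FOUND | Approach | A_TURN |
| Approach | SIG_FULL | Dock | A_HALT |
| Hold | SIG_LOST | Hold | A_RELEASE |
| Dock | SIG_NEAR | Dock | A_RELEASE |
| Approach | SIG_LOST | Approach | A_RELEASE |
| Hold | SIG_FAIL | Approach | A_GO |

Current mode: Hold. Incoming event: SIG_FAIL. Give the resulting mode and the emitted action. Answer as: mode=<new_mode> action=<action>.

current mode = Hold; filter table to that mode:
  (Hold, SIG_FULL) → (Hold, A_GO)
  (Hold, SIG_FOUND) → (Approach, A_TURN)
  (Hold, SIG_OK) → (Dock, A_RELEASE)
  (Hold, SIG_NEAR) → (Dock, A_GO)
  (Hold, SIG_LOST) → (Hold, A_RELEASE)
  (Hold, SIG_FAIL) → (Approach, A_GO)  ← event matches
event = SIG_FAIL selects (Approach, A_GO)

mode=Approach action=A_GO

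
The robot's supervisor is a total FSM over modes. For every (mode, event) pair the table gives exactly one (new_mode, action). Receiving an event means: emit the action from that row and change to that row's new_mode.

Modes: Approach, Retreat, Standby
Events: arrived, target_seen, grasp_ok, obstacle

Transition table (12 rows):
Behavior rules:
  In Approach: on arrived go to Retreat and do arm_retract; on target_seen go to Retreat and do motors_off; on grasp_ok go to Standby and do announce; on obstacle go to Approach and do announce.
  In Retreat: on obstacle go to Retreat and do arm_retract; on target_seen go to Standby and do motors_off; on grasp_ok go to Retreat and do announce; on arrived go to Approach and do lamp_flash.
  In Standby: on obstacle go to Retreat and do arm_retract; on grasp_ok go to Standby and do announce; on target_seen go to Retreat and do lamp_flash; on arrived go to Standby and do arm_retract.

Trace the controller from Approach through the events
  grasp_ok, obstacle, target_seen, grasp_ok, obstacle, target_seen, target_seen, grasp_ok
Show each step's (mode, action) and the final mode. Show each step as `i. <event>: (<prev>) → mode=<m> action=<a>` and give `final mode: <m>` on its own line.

final mode: Retreat

1. grasp_ok: (Approach) → mode=Standby action=announce
2. obstacle: (Standby) → mode=Retreat action=arm_retract
3. target_seen: (Retreat) → mode=Standby action=motors_off
4. grasp_ok: (Standby) → mode=Standby action=announce
5. obstacle: (Standby) → mode=Retreat action=arm_retract
6. target_seen: (Retreat) → mode=Standby action=motors_off
7. target_seen: (Standby) → mode=Retreat action=lamp_flash
8. grasp_ok: (Retreat) → mode=Retreat action=announce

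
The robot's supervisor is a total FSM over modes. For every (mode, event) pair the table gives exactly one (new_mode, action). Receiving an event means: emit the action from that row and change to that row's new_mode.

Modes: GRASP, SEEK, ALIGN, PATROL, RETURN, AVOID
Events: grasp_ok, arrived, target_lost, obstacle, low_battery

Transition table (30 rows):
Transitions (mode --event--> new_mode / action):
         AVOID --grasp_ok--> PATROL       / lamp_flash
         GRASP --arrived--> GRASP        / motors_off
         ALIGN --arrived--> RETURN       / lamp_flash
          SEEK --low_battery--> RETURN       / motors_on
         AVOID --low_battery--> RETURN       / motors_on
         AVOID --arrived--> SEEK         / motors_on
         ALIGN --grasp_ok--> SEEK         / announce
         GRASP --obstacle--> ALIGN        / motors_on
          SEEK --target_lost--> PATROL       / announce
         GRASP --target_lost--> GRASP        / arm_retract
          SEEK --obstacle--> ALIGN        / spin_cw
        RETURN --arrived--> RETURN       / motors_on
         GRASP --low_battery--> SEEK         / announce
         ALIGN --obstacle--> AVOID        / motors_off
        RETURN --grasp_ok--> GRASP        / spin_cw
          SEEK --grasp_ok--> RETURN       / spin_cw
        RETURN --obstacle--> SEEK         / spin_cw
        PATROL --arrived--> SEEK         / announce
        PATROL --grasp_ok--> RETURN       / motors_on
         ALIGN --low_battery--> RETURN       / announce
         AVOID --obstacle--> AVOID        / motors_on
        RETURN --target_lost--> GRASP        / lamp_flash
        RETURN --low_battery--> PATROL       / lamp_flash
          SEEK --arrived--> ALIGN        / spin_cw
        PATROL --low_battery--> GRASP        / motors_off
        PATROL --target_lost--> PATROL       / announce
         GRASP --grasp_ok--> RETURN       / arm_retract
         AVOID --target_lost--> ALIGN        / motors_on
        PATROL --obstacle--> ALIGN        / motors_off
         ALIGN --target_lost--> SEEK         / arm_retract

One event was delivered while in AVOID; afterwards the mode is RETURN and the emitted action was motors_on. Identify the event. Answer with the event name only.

try grasp_ok: (AVOID, grasp_ok) → (PATROL, lamp_flash)
try arrived: (AVOID, arrived) → (SEEK, motors_on)
try target_lost: (AVOID, target_lost) → (ALIGN, motors_on)
try obstacle: (AVOID, obstacle) → (AVOID, motors_on)
try low_battery: (AVOID, low_battery) → (RETURN, motors_on)  ← matches

low_battery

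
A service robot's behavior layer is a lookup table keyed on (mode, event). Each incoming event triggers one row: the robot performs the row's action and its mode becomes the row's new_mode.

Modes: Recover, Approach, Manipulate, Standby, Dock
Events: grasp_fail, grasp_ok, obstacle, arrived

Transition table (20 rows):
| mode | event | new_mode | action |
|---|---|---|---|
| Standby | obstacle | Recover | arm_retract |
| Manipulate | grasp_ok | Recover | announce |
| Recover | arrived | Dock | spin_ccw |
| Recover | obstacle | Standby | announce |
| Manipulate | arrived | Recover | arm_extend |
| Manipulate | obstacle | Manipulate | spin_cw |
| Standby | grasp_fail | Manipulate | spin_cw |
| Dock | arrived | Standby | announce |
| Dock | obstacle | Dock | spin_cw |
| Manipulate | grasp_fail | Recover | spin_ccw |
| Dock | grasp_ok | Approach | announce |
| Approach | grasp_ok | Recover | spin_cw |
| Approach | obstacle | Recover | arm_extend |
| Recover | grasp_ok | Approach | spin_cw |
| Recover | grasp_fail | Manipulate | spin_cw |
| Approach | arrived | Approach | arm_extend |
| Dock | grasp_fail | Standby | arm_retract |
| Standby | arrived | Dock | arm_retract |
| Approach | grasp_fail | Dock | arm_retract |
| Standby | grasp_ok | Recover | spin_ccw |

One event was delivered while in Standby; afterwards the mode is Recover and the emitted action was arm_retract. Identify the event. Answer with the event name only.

obstacle

try grasp_fail: (Standby, grasp_fail) → (Manipulate, spin_cw)
try grasp_ok: (Standby, grasp_ok) → (Recover, spin_ccw)
try obstacle: (Standby, obstacle) → (Recover, arm_retract)  ← matches
try arrived: (Standby, arrived) → (Dock, arm_retract)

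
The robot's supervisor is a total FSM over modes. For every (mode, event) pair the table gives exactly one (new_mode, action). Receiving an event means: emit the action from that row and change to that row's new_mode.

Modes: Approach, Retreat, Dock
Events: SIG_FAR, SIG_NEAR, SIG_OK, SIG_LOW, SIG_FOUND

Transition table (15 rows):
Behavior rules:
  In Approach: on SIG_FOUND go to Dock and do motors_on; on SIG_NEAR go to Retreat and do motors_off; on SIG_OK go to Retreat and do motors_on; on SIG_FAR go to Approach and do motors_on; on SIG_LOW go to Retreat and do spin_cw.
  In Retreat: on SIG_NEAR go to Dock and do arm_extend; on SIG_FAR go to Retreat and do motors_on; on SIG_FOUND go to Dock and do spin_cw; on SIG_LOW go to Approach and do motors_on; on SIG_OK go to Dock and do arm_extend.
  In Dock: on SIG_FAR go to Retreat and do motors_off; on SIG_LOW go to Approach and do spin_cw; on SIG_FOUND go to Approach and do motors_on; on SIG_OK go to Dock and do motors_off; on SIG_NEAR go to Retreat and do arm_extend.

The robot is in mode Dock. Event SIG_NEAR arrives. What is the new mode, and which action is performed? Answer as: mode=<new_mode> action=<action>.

mode=Retreat action=arm_extend

current mode = Dock; filter table to that mode:
  (Dock, SIG_FAR) → (Retreat, motors_off)
  (Dock, SIG_LOW) → (Approach, spin_cw)
  (Dock, SIG_FOUND) → (Approach, motors_on)
  (Dock, SIG_OK) → (Dock, motors_off)
  (Dock, SIG_NEAR) → (Retreat, arm_extend)  ← event matches
event = SIG_NEAR selects (Retreat, arm_extend)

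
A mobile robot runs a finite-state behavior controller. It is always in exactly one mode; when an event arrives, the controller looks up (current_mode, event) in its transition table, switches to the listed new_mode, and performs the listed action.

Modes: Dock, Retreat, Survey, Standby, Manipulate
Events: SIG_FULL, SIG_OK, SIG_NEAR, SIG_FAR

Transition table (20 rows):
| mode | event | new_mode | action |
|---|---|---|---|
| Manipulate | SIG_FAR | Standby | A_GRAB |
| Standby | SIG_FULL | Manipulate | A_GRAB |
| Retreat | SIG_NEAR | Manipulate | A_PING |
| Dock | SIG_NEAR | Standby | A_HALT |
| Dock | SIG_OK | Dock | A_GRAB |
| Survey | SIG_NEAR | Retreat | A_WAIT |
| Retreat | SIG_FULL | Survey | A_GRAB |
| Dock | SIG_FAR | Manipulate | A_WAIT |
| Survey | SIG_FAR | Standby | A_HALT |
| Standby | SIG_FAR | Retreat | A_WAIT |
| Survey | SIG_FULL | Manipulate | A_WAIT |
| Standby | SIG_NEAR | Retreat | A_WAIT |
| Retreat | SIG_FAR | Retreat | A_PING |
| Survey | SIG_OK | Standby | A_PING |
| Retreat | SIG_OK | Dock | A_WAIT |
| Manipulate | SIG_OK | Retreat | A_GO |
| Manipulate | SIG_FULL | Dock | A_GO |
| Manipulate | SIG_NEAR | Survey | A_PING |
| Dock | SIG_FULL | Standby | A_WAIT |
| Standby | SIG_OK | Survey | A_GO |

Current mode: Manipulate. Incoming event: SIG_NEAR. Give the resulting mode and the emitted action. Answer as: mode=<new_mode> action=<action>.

mode=Survey action=A_PING

current mode = Manipulate; filter table to that mode:
  (Manipulate, SIG_FAR) → (Standby, A_GRAB)
  (Manipulate, SIG_OK) → (Retreat, A_GO)
  (Manipulate, SIG_FULL) → (Dock, A_GO)
  (Manipulate, SIG_NEAR) → (Survey, A_PING)  ← event matches
event = SIG_NEAR selects (Survey, A_PING)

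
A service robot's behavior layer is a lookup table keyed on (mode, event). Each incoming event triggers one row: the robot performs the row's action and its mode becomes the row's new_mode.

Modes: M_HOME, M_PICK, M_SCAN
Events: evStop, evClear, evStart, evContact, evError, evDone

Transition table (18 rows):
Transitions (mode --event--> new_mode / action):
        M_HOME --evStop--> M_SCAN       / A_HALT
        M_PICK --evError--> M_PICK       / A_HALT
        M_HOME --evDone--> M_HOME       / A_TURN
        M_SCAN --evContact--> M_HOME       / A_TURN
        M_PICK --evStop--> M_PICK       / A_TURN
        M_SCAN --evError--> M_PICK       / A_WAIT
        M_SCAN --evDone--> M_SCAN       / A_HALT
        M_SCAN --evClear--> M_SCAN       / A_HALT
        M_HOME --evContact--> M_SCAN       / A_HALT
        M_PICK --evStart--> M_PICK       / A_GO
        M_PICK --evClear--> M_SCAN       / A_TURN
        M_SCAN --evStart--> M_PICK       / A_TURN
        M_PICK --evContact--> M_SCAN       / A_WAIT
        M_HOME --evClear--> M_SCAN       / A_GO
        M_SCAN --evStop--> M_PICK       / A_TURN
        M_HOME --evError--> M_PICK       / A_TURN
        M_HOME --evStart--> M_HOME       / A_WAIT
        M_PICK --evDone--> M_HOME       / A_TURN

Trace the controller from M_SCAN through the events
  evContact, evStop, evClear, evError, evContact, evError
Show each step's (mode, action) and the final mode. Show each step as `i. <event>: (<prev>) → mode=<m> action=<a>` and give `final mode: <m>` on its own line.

final mode: M_PICK

1. evContact: (M_SCAN) → mode=M_HOME action=A_TURN
2. evStop: (M_HOME) → mode=M_SCAN action=A_HALT
3. evClear: (M_SCAN) → mode=M_SCAN action=A_HALT
4. evError: (M_SCAN) → mode=M_PICK action=A_WAIT
5. evContact: (M_PICK) → mode=M_SCAN action=A_WAIT
6. evError: (M_SCAN) → mode=M_PICK action=A_WAIT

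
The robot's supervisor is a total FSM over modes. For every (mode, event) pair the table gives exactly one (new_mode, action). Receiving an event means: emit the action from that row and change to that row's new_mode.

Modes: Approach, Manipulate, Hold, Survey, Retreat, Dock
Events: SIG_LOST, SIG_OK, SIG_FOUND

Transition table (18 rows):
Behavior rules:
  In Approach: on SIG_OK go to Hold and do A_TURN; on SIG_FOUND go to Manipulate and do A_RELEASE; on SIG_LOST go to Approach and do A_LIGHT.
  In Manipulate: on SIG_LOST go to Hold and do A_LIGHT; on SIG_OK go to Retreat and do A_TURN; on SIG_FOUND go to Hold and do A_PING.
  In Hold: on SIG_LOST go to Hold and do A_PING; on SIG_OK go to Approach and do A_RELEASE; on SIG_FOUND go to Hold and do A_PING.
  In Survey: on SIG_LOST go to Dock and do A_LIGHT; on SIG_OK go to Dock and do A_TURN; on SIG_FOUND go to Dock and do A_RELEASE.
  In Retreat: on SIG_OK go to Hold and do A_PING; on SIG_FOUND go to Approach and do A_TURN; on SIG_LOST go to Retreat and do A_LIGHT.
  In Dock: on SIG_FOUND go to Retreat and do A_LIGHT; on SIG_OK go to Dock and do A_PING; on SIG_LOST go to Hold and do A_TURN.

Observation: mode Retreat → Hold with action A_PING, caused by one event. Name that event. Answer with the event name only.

try SIG_LOST: (Retreat, SIG_LOST) → (Retreat, A_LIGHT)
try SIG_OK: (Retreat, SIG_OK) → (Hold, A_PING)  ← matches
try SIG_FOUND: (Retreat, SIG_FOUND) → (Approach, A_TURN)

SIG_OK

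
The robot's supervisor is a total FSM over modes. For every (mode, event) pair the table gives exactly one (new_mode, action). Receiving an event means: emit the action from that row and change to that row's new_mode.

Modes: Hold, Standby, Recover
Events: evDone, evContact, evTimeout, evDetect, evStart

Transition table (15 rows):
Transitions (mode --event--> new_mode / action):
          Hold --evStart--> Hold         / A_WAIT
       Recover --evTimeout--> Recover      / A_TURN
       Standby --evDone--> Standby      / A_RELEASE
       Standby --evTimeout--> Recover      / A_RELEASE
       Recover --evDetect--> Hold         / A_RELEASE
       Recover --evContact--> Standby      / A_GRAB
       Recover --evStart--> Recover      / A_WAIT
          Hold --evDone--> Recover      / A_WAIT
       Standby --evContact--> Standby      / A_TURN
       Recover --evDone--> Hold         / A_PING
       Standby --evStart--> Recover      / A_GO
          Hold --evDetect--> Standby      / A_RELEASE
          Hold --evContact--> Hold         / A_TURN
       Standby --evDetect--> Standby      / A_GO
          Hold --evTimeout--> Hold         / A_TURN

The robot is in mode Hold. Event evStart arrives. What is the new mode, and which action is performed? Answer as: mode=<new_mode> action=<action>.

mode=Hold action=A_WAIT

current mode = Hold; filter table to that mode:
  (Hold, evStart) → (Hold, A_WAIT)  ← event matches
  (Hold, evDone) → (Recover, A_WAIT)
  (Hold, evDetect) → (Standby, A_RELEASE)
  (Hold, evContact) → (Hold, A_TURN)
  (Hold, evTimeout) → (Hold, A_TURN)
event = evStart selects (Hold, A_WAIT)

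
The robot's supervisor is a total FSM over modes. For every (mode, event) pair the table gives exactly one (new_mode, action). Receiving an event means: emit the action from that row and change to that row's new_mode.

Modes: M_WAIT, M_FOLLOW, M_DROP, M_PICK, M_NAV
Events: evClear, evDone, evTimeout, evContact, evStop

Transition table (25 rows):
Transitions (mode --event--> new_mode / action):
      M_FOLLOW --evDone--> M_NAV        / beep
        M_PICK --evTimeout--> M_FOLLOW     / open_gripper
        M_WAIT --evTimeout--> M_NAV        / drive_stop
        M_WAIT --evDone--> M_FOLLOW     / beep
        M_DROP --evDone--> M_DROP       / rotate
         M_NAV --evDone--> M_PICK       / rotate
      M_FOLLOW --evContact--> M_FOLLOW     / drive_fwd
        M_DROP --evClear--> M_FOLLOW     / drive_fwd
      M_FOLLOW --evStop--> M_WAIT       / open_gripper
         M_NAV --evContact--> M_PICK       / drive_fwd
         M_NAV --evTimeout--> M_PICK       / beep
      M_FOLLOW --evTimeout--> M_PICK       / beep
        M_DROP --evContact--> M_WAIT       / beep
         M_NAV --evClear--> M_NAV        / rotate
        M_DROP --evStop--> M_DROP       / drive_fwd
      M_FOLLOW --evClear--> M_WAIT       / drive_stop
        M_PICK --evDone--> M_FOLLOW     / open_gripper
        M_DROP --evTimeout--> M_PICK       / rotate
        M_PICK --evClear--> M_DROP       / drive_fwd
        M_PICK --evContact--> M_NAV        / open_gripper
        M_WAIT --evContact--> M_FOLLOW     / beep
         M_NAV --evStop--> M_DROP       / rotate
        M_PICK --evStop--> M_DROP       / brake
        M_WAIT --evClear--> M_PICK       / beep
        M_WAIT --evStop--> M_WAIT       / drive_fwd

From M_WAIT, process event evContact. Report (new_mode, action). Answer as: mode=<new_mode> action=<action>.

current mode = M_WAIT; filter table to that mode:
  (M_WAIT, evTimeout) → (M_NAV, drive_stop)
  (M_WAIT, evDone) → (M_FOLLOW, beep)
  (M_WAIT, evContact) → (M_FOLLOW, beep)  ← event matches
  (M_WAIT, evClear) → (M_PICK, beep)
  (M_WAIT, evStop) → (M_WAIT, drive_fwd)
event = evContact selects (M_FOLLOW, beep)

mode=M_FOLLOW action=beep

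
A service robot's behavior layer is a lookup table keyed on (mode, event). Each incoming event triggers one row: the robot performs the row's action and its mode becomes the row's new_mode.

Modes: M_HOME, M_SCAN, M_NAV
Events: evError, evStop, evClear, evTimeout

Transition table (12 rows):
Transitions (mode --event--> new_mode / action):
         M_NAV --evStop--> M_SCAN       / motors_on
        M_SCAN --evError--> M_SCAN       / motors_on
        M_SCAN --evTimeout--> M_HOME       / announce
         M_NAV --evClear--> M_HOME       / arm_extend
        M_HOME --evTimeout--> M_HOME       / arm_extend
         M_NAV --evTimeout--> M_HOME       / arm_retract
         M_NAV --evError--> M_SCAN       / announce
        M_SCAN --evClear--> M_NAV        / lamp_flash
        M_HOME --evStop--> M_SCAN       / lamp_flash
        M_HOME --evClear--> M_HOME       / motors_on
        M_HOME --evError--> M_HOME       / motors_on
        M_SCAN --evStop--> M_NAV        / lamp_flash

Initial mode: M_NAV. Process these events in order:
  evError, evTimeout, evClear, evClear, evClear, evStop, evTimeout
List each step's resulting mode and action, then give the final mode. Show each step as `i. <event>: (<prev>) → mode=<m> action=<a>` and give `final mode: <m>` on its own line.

final mode: M_HOME

1. evError: (M_NAV) → mode=M_SCAN action=announce
2. evTimeout: (M_SCAN) → mode=M_HOME action=announce
3. evClear: (M_HOME) → mode=M_HOME action=motors_on
4. evClear: (M_HOME) → mode=M_HOME action=motors_on
5. evClear: (M_HOME) → mode=M_HOME action=motors_on
6. evStop: (M_HOME) → mode=M_SCAN action=lamp_flash
7. evTimeout: (M_SCAN) → mode=M_HOME action=announce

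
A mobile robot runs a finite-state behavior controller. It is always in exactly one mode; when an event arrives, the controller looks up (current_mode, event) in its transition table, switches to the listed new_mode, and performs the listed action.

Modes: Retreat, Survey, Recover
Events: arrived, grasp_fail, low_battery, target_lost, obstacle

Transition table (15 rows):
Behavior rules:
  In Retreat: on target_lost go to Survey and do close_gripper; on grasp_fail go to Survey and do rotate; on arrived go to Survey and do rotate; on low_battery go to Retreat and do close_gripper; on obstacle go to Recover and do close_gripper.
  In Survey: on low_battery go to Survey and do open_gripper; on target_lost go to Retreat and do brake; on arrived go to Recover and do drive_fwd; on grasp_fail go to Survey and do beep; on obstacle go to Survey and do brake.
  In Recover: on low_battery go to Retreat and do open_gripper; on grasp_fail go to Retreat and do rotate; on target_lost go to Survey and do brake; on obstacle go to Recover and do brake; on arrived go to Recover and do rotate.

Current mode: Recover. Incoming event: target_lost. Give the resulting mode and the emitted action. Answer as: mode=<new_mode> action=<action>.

mode=Survey action=brake

current mode = Recover; filter table to that mode:
  (Recover, low_battery) → (Retreat, open_gripper)
  (Recover, grasp_fail) → (Retreat, rotate)
  (Recover, target_lost) → (Survey, brake)  ← event matches
  (Recover, obstacle) → (Recover, brake)
  (Recover, arrived) → (Recover, rotate)
event = target_lost selects (Survey, brake)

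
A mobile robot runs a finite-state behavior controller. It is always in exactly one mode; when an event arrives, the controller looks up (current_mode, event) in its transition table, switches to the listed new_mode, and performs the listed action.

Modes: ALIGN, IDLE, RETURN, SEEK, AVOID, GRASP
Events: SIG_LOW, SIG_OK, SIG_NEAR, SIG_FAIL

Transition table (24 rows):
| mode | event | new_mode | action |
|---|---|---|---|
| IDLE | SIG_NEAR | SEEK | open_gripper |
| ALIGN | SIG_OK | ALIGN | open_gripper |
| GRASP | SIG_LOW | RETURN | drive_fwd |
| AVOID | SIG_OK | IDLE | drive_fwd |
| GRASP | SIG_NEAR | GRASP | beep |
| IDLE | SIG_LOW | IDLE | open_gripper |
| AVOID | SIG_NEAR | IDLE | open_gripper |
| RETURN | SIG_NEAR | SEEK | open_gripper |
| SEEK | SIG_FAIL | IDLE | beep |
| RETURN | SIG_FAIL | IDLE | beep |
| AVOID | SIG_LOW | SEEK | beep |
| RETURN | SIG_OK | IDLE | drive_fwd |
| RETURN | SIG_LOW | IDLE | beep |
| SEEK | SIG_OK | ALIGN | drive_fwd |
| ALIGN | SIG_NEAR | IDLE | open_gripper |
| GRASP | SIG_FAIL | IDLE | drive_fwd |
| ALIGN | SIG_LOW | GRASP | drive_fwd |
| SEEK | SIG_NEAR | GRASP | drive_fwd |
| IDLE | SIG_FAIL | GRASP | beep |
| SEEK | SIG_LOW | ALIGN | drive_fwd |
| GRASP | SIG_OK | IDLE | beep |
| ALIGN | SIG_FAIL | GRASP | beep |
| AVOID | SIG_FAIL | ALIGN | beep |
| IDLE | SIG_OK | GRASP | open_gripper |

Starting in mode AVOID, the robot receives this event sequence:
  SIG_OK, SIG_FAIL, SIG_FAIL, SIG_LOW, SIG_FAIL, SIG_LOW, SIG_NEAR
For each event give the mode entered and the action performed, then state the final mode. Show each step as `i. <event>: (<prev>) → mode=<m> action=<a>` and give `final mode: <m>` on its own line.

1. SIG_OK: (AVOID) → mode=IDLE action=drive_fwd
2. SIG_FAIL: (IDLE) → mode=GRASP action=beep
3. SIG_FAIL: (GRASP) → mode=IDLE action=drive_fwd
4. SIG_LOW: (IDLE) → mode=IDLE action=open_gripper
5. SIG_FAIL: (IDLE) → mode=GRASP action=beep
6. SIG_LOW: (GRASP) → mode=RETURN action=drive_fwd
7. SIG_NEAR: (RETURN) → mode=SEEK action=open_gripper

final mode: SEEK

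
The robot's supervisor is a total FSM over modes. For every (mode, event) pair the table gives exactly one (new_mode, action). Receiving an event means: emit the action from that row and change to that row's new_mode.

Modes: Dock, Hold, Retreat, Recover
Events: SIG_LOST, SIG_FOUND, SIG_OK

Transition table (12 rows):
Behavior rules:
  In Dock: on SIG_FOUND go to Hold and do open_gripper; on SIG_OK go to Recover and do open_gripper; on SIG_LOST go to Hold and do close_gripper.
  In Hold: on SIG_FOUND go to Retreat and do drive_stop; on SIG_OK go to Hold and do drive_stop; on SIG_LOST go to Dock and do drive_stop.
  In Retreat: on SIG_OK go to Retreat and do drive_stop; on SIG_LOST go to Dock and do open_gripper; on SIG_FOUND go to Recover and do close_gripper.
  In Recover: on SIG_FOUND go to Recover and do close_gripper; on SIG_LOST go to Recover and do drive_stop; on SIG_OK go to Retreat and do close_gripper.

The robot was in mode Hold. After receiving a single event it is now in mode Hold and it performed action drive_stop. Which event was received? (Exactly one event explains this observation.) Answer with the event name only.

try SIG_LOST: (Hold, SIG_LOST) → (Dock, drive_stop)
try SIG_FOUND: (Hold, SIG_FOUND) → (Retreat, drive_stop)
try SIG_OK: (Hold, SIG_OK) → (Hold, drive_stop)  ← matches

SIG_OK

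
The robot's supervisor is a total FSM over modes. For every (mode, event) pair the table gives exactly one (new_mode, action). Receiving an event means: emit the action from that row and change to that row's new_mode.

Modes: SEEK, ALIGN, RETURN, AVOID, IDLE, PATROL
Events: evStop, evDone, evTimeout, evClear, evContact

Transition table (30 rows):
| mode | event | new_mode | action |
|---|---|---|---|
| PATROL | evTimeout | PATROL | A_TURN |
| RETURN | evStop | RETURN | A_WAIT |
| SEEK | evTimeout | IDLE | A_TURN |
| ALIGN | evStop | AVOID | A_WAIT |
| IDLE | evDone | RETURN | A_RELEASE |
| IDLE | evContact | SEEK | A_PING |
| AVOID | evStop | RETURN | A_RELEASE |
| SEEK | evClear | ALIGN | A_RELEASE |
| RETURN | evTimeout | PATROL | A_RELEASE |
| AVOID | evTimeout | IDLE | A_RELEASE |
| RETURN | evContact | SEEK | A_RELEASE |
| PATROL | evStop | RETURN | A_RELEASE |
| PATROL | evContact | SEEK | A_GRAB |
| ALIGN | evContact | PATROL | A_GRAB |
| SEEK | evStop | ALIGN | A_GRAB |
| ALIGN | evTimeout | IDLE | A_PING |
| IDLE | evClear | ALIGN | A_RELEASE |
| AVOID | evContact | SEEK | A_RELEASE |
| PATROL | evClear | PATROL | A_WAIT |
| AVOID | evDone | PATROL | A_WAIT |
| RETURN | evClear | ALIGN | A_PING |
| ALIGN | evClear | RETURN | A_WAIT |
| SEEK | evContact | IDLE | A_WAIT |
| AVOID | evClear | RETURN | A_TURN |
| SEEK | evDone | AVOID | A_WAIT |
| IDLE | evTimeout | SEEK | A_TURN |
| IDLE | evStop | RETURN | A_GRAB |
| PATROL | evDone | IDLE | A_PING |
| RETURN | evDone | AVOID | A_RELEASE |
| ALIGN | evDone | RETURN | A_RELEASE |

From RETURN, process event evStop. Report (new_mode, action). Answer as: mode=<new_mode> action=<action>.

current mode = RETURN; filter table to that mode:
  (RETURN, evStop) → (RETURN, A_WAIT)  ← event matches
  (RETURN, evTimeout) → (PATROL, A_RELEASE)
  (RETURN, evContact) → (SEEK, A_RELEASE)
  (RETURN, evClear) → (ALIGN, A_PING)
  (RETURN, evDone) → (AVOID, A_RELEASE)
event = evStop selects (RETURN, A_WAIT)

mode=RETURN action=A_WAIT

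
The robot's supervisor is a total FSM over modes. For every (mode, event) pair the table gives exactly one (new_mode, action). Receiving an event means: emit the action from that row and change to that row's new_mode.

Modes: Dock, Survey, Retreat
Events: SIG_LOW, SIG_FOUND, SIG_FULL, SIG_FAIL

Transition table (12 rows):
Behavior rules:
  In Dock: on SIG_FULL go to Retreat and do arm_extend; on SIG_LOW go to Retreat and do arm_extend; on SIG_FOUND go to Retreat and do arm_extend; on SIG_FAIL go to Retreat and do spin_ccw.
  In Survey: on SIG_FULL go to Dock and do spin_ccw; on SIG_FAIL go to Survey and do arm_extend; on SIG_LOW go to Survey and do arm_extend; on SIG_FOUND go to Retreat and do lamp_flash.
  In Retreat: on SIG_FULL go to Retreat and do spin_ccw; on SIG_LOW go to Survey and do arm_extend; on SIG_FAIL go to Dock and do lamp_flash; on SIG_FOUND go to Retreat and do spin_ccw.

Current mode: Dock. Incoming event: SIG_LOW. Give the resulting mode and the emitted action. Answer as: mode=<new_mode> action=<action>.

current mode = Dock; filter table to that mode:
  (Dock, SIG_FULL) → (Retreat, arm_extend)
  (Dock, SIG_LOW) → (Retreat, arm_extend)  ← event matches
  (Dock, SIG_FOUND) → (Retreat, arm_extend)
  (Dock, SIG_FAIL) → (Retreat, spin_ccw)
event = SIG_LOW selects (Retreat, arm_extend)

mode=Retreat action=arm_extend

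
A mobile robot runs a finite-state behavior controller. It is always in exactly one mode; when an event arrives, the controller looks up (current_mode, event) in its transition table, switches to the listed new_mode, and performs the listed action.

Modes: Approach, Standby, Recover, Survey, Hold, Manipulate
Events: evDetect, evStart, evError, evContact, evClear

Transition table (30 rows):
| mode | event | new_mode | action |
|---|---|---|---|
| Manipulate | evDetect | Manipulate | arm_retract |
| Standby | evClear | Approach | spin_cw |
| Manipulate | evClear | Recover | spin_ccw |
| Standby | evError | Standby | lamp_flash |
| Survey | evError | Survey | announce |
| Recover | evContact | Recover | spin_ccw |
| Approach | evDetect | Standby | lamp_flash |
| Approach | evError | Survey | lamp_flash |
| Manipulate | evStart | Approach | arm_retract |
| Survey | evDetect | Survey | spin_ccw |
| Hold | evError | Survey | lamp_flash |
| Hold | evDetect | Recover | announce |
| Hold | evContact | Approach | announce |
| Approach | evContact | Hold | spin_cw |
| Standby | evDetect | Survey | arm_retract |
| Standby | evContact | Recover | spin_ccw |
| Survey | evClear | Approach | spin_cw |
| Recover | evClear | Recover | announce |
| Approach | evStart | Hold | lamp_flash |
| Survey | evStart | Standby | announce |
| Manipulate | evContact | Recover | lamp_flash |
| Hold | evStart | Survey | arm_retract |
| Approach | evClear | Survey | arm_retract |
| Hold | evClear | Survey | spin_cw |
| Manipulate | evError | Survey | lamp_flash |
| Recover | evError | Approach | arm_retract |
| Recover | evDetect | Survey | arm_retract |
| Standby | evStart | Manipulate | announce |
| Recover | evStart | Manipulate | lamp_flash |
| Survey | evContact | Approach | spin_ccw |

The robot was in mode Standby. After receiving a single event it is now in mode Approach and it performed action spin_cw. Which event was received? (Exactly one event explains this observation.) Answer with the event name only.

evClear

try evDetect: (Standby, evDetect) → (Survey, arm_retract)
try evStart: (Standby, evStart) → (Manipulate, announce)
try evError: (Standby, evError) → (Standby, lamp_flash)
try evContact: (Standby, evContact) → (Recover, spin_ccw)
try evClear: (Standby, evClear) → (Approach, spin_cw)  ← matches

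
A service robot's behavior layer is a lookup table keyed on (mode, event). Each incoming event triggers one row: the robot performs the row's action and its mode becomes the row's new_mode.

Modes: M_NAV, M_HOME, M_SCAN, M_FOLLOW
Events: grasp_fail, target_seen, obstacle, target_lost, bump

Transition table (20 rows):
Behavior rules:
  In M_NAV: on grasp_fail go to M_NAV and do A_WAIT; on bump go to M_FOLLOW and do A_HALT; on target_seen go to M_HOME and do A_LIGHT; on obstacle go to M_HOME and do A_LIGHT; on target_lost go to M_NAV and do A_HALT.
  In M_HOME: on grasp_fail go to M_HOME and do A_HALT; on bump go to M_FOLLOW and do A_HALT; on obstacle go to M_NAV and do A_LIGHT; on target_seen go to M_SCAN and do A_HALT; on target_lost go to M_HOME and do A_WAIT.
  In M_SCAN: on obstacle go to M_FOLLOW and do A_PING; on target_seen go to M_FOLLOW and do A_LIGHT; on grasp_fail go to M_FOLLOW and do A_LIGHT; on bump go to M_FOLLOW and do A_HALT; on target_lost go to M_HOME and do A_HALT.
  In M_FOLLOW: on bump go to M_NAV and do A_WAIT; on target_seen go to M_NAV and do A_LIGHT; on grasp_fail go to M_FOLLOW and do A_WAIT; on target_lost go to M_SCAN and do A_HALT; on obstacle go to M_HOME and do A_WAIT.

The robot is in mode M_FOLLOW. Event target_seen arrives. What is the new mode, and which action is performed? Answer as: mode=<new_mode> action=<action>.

current mode = M_FOLLOW; filter table to that mode:
  (M_FOLLOW, bump) → (M_NAV, A_WAIT)
  (M_FOLLOW, target_seen) → (M_NAV, A_LIGHT)  ← event matches
  (M_FOLLOW, grasp_fail) → (M_FOLLOW, A_WAIT)
  (M_FOLLOW, target_lost) → (M_SCAN, A_HALT)
  (M_FOLLOW, obstacle) → (M_HOME, A_WAIT)
event = target_seen selects (M_NAV, A_LIGHT)

mode=M_NAV action=A_LIGHT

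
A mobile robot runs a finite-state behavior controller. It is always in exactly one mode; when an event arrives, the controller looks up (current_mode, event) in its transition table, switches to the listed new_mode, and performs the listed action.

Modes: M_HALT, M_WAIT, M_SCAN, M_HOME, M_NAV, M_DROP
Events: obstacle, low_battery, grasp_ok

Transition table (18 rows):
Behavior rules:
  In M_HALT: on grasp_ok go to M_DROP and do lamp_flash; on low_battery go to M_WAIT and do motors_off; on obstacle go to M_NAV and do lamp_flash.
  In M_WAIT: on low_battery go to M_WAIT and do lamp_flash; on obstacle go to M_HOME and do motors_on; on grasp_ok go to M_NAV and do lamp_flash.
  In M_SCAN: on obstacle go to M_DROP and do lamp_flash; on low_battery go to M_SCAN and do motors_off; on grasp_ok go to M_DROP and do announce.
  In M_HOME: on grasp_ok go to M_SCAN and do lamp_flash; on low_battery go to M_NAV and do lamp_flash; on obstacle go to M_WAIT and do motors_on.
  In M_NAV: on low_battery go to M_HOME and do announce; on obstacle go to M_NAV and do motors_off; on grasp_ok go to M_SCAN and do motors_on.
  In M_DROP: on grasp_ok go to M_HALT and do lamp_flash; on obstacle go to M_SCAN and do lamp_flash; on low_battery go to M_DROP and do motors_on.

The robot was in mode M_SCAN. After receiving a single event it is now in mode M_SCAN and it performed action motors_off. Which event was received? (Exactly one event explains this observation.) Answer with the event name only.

try obstacle: (M_SCAN, obstacle) → (M_DROP, lamp_flash)
try low_battery: (M_SCAN, low_battery) → (M_SCAN, motors_off)  ← matches
try grasp_ok: (M_SCAN, grasp_ok) → (M_DROP, announce)

low_battery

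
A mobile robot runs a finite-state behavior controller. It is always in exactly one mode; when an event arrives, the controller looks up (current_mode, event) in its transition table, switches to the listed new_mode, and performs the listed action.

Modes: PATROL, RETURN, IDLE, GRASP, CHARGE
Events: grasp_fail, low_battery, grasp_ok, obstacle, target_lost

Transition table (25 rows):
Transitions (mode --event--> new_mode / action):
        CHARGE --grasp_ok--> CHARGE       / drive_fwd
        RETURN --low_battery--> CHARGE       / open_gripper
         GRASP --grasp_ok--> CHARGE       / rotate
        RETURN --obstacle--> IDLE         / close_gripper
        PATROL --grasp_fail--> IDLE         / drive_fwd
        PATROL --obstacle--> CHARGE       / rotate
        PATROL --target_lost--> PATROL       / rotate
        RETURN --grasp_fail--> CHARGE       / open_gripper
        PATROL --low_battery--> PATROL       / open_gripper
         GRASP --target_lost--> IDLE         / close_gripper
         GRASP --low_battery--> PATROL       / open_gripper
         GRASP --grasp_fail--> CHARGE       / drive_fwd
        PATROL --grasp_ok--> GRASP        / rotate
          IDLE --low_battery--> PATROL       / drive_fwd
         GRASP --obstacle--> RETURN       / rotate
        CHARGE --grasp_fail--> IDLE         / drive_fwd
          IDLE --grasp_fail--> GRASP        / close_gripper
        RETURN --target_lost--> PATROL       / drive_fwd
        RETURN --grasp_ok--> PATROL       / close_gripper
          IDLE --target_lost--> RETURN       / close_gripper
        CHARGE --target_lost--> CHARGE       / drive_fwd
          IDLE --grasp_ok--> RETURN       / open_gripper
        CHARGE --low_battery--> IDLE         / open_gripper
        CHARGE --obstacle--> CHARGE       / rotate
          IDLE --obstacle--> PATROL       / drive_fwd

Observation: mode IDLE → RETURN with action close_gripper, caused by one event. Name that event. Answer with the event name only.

target_lost

try grasp_fail: (IDLE, grasp_fail) → (GRASP, close_gripper)
try low_battery: (IDLE, low_battery) → (PATROL, drive_fwd)
try grasp_ok: (IDLE, grasp_ok) → (RETURN, open_gripper)
try obstacle: (IDLE, obstacle) → (PATROL, drive_fwd)
try target_lost: (IDLE, target_lost) → (RETURN, close_gripper)  ← matches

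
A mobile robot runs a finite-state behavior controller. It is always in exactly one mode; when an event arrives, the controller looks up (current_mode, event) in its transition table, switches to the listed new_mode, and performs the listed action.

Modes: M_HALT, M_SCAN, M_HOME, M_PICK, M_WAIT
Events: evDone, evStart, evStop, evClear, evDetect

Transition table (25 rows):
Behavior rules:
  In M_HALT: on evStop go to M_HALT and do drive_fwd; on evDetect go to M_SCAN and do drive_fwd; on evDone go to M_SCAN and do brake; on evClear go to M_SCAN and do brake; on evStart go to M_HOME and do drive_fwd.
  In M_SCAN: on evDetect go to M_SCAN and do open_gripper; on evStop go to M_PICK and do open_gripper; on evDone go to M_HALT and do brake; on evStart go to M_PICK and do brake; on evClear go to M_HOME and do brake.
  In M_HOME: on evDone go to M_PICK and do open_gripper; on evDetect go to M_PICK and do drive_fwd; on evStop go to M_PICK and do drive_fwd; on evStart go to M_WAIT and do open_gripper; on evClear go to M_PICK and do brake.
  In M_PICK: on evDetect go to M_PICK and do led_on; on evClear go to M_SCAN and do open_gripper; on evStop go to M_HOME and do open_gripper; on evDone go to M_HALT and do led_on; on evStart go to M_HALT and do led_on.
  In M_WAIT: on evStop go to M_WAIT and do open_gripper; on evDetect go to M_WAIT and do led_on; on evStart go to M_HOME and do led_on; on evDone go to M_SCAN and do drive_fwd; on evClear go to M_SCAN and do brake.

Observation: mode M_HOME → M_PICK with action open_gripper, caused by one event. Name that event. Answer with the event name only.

evDone

try evDone: (M_HOME, evDone) → (M_PICK, open_gripper)  ← matches
try evStart: (M_HOME, evStart) → (M_WAIT, open_gripper)
try evStop: (M_HOME, evStop) → (M_PICK, drive_fwd)
try evClear: (M_HOME, evClear) → (M_PICK, brake)
try evDetect: (M_HOME, evDetect) → (M_PICK, drive_fwd)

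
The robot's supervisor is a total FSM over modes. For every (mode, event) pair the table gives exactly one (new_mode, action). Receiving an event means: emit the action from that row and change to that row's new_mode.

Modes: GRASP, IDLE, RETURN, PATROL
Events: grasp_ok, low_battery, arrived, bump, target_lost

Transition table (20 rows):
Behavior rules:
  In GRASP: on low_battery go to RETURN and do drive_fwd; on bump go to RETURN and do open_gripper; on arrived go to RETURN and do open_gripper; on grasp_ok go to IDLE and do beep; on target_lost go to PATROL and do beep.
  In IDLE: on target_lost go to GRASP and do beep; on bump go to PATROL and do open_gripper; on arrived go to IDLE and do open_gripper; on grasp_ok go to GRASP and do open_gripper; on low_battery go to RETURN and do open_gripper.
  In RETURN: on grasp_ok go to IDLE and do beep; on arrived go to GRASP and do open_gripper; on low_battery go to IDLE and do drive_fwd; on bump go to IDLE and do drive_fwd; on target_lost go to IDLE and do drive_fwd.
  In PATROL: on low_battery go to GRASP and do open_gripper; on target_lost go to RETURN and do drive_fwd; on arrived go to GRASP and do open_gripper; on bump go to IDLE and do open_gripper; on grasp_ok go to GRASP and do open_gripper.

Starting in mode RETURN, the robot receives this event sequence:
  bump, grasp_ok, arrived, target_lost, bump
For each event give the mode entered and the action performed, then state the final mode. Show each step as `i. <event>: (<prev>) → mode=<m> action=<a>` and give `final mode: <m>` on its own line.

final mode: PATROL

1. bump: (RETURN) → mode=IDLE action=drive_fwd
2. grasp_ok: (IDLE) → mode=GRASP action=open_gripper
3. arrived: (GRASP) → mode=RETURN action=open_gripper
4. target_lost: (RETURN) → mode=IDLE action=drive_fwd
5. bump: (IDLE) → mode=PATROL action=open_gripper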